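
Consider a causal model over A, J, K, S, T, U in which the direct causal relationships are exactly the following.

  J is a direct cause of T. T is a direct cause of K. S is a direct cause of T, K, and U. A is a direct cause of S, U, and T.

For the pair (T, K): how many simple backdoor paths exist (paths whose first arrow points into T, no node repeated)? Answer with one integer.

3

A backdoor path from T to K is any simple undirected path whose first edge points into T (i.e. leaves T via a parent).
Parents of T: {A, J, S}.
Enumerating:
  P1: T <- A -> S -> K
  P2: T <- A -> U <- S -> K
  P3: T <- S -> K
That exhausts the simple backdoor paths. Count: 3.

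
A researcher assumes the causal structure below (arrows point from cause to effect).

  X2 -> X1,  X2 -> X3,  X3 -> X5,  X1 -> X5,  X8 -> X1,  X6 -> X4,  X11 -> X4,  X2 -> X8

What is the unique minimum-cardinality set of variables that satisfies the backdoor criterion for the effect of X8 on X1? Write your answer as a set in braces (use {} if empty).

Variables eligible for adjustment (non-descendants of X8, excluding X8 and X1): {X11, X2, X3, X4, X6}.
Backdoor paths from X8 to X1:
  P1: X8 <- X2 -> X3 -> X5 <- X1
  P2: X8 <- X2 -> X1
The empty set is not sufficient: P2 (X8 <- X2 -> X1) has no collider blocking it and no conditioned non-collider, so it is open.
Try {X2}:
  P1: blocked at fork node X2 ∈ conditioning set.
  P2: blocked at fork node X2 ∈ conditioning set.
{X2} contains no descendant of X8 and blocks every backdoor path.
No other singleton works — e.g. {X3} leaves P2 open — so {X2} is the unique smallest valid adjustment set.

{X2}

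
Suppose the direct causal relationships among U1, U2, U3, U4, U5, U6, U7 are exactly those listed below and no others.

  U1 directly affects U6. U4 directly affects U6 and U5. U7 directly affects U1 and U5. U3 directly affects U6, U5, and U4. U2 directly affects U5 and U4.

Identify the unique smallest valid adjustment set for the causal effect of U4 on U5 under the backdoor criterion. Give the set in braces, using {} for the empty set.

{U2, U3}

Variables eligible for adjustment (non-descendants of U4, excluding U4 and U5): {U1, U2, U3, U7}.
Backdoor paths from U4 to U5:
  P1: U4 <- U2 -> U5
  P2: U4 <- U3 -> U6 <- U1 <- U7 -> U5
  P3: U4 <- U3 -> U5
The empty set is not sufficient: P1 (U4 <- U2 -> U5) has no collider blocking it and no conditioned non-collider, so it is open.
Try {U2, U3}:
  P1: blocked at fork node U2 ∈ conditioning set.
  P2: blocked at fork node U3 ∈ conditioning set.
  P3: blocked at fork node U3 ∈ conditioning set.
{U2, U3} contains no descendant of U4 and blocks every backdoor path.
Every element of {U2, U3} is needed (dropping U2 leaves P1 open; dropping U3 leaves P3 open), so no proper subset is valid.
Among all size-2 subsets of the eligible variables, only {U2, U3} blocks every backdoor path, so it is the unique smallest valid adjustment set.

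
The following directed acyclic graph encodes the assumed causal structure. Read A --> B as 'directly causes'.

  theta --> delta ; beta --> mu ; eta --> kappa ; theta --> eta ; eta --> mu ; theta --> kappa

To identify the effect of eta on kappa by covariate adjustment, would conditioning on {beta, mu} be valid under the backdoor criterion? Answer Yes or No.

Backdoor paths from eta to kappa (paths whose first edge points into eta):
  P1: eta <- theta -> kappa
Condition 1 (no descendant of eta in the set): FAILS — mu is a descendant of eta.
Condition 2 (every backdoor path blocked by {beta, mu}):
  P1: open — no interior node is in the conditioning set.
{beta, mu} does not satisfy the backdoor criterion.

No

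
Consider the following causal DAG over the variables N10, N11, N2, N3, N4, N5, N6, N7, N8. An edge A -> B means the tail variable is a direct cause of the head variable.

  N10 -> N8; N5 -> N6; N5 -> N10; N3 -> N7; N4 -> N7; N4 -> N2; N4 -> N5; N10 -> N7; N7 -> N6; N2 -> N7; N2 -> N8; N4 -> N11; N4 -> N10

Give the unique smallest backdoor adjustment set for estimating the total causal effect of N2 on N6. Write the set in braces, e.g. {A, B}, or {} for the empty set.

{N4}

Variables eligible for adjustment (non-descendants of N2, excluding N2 and N6): {N10, N11, N3, N4, N5}.
Backdoor paths from N2 to N6:
  P1: N2 <- N4 -> N5 -> N10 -> N7 -> N6
  P2: N2 <- N4 -> N5 -> N6
  P3: N2 <- N4 -> N10 <- N5 -> N6
  P4: N2 <- N4 -> N10 -> N7 -> N6
  P5: N2 <- N4 -> N7 <- N10 <- N5 -> N6
  P6: N2 <- N4 -> N7 -> N6
The empty set is not sufficient: P1 (N2 <- N4 -> N5 -> N10 -> N7 -> N6) has no collider blocking it and no conditioned non-collider, so it is open.
Try {N4}:
  P1: blocked at fork node N4 ∈ conditioning set.
  P2: blocked at fork node N4 ∈ conditioning set.
  P3: blocked at fork node N4 ∈ conditioning set.
  P4: blocked at fork node N4 ∈ conditioning set.
  P5: blocked at fork node N4 ∈ conditioning set.
  P6: blocked at fork node N4 ∈ conditioning set.
{N4} contains no descendant of N2 and blocks every backdoor path.
No other singleton works — e.g. {N5} leaves P4 open — so {N4} is the unique smallest valid adjustment set.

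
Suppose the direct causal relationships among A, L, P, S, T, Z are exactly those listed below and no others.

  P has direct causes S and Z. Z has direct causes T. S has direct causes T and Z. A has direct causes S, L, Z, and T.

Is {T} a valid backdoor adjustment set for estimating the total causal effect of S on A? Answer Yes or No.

No

Backdoor paths from S to A (paths whose first edge points into S):
  P1: S <- T -> Z -> A
  P2: S <- T -> A
  P3: S <- Z <- T -> A
  P4: S <- Z -> A
Condition 1 (no descendant of S in the set): holds — descendants of S are {A, P}; none are in {T}.
Condition 2 (every backdoor path blocked by {T}):
  P1: blocked at fork node T ∈ conditioning set.
  P2: blocked at fork node T ∈ conditioning set.
  P3: blocked at fork node T ∈ conditioning set.
  P4: open — no interior node is in the conditioning set.
{T} does not satisfy the backdoor criterion.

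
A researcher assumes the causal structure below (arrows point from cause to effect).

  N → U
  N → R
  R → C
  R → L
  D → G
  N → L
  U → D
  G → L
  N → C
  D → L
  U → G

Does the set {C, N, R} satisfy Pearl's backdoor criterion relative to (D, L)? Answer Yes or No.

Backdoor paths from D to L (paths whose first edge points into D):
  P1: D <- U <- N -> R -> L
  P2: D <- U <- N -> L
  P3: D <- U <- N -> C <- R -> L
  P4: D <- U -> G -> L
Condition 1 (no descendant of D in the set): holds — descendants of D are {G, L}; none are in {C, N, R}.
Condition 2 (every backdoor path blocked by {C, N, R}):
  P1: blocked at fork node N ∈ conditioning set.
  P2: blocked at fork node N ∈ conditioning set.
  P3: blocked at fork node N ∈ conditioning set.
  P4: open — no interior node is in the conditioning set.
{C, N, R} does not satisfy the backdoor criterion.

No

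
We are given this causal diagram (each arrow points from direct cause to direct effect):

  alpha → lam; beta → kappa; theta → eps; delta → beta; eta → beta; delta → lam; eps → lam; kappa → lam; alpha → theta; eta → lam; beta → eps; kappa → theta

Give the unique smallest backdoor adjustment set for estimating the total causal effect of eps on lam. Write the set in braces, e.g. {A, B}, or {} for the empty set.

Variables eligible for adjustment (non-descendants of eps, excluding eps and lam): {alpha, beta, delta, eta, kappa, theta}.
Backdoor paths from eps to lam:
  P1: eps <- beta <- eta -> lam
  P2: eps <- beta <- delta -> lam
  P3: eps <- beta -> kappa -> theta <- alpha -> lam
  P4: eps <- beta -> kappa -> lam
  P5: eps <- theta <- kappa <- beta <- eta -> lam
  P6: eps <- theta <- kappa <- beta <- delta -> lam
  P7: eps <- theta <- kappa -> lam
  P8: eps <- theta <- alpha -> lam
The empty set is not sufficient: P1 (eps <- beta <- eta -> lam) has no collider blocking it and no conditioned non-collider, so it is open.
Try {beta, theta}:
  P1: blocked at chain node beta ∈ conditioning set.
  P2: blocked at chain node beta ∈ conditioning set.
  P3: blocked at fork node beta ∈ conditioning set.
  P4: blocked at fork node beta ∈ conditioning set.
  P5: blocked at chain node theta ∈ conditioning set.
  P6: blocked at chain node theta ∈ conditioning set.
  P7: blocked at chain node theta ∈ conditioning set.
  P8: blocked at chain node theta ∈ conditioning set.
{beta, theta} contains no descendant of eps and blocks every backdoor path.
Every element of {beta, theta} is needed (dropping beta leaves P1 open; dropping theta leaves P7 open), so no proper subset is valid.
Among all size-2 subsets of the eligible variables, only {beta, theta} blocks every backdoor path, so it is the unique smallest valid adjustment set.

{beta, theta}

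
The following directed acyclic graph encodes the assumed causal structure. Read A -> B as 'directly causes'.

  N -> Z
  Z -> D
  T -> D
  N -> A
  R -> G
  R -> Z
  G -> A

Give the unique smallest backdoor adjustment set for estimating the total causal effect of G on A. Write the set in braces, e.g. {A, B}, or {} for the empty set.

{}

Variables eligible for adjustment (non-descendants of G, excluding G and A): {D, N, R, T, Z}.
Backdoor paths from G to A:
  P1: G <- R -> Z <- N -> A
Each backdoor path contains an unconditioned collider, so every path is already blocked with the empty conditioning set:
  P1: blocked at collider Z (neither it nor any descendant is in the conditioning set).
The empty set is therefore the unique smallest valid set.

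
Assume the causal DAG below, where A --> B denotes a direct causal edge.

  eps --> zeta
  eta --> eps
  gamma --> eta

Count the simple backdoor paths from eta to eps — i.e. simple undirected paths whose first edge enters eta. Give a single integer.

0

A backdoor path from eta to eps is any simple undirected path whose first edge points into eta (i.e. leaves eta via a parent).
Parents of eta: {gamma}.
No simple path from any parent of eta reaches eps without revisiting eta, so there are no backdoor paths.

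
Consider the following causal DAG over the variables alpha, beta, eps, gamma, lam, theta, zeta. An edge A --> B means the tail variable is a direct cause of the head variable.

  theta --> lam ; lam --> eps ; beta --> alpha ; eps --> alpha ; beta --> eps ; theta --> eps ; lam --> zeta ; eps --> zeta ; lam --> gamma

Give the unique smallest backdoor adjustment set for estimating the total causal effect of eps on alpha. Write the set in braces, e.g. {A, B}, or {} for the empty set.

Variables eligible for adjustment (non-descendants of eps, excluding eps and alpha): {beta, gamma, lam, theta}.
Backdoor paths from eps to alpha:
  P1: eps <- beta -> alpha
The empty set is not sufficient: P1 (eps <- beta -> alpha) has no collider blocking it and no conditioned non-collider, so it is open.
Try {beta}:
  P1: blocked at fork node beta ∈ conditioning set.
{beta} contains no descendant of eps and blocks every backdoor path.
No other singleton works — e.g. {theta} leaves P1 open — so {beta} is the unique smallest valid adjustment set.

{beta}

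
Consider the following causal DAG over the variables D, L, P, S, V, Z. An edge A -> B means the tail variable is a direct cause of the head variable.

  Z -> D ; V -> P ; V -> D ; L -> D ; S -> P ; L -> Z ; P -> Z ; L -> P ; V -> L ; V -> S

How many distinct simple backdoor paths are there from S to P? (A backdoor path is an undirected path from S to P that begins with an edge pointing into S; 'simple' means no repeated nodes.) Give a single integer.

A backdoor path from S to P is any simple undirected path whose first edge points into S (i.e. leaves S via a parent).
Parents of S: {V}.
Enumerating:
  P1: S <- V -> L -> P
  P2: S <- V -> L -> Z <- P
  P3: S <- V -> L -> D <- Z <- P
  P4: S <- V -> P
  P5: S <- V -> D <- L -> P
  P6: S <- V -> D <- L -> Z <- P
  P7: S <- V -> D <- Z <- L -> P
  P8: S <- V -> D <- Z <- P
That exhausts the simple backdoor paths. Count: 8.

8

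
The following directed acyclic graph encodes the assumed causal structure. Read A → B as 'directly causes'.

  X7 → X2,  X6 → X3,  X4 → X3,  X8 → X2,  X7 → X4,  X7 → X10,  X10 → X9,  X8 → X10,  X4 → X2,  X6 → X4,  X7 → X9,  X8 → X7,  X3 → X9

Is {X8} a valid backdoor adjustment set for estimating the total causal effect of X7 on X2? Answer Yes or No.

Yes

Backdoor paths from X7 to X2 (paths whose first edge points into X7):
  P1: X7 <- X8 -> X10 -> X9 <- X3 <- X6 -> X4 -> X2
  P2: X7 <- X8 -> X10 -> X9 <- X3 <- X4 -> X2
  P3: X7 <- X8 -> X2
Condition 1 (no descendant of X7 in the set): holds — descendants of X7 are {X10, X2, X3, X4, X9}; none are in {X8}.
Condition 2 (every backdoor path blocked by {X8}):
  P1: blocked at fork node X8 ∈ conditioning set.
  P2: blocked at fork node X8 ∈ conditioning set.
  P3: blocked at fork node X8 ∈ conditioning set.
{X8} satisfies the backdoor criterion.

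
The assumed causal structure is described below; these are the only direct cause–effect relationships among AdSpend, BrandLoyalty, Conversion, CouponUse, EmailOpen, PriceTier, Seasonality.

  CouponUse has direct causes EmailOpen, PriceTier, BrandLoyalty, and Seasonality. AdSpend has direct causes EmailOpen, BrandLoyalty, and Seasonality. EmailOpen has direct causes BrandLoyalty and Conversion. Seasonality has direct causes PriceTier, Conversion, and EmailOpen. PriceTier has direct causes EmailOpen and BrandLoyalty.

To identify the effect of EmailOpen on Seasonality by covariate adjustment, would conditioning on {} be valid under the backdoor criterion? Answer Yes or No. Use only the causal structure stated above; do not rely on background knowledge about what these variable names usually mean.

No

Backdoor paths from EmailOpen to Seasonality (paths whose first edge points into EmailOpen):
  P1: EmailOpen <- Conversion -> Seasonality
  P2: EmailOpen <- BrandLoyalty -> PriceTier -> Seasonality
  P3: EmailOpen <- BrandLoyalty -> PriceTier -> CouponUse <- Seasonality
  P4: EmailOpen <- BrandLoyalty -> CouponUse <- PriceTier -> Seasonality
  P5: EmailOpen <- BrandLoyalty -> CouponUse <- Seasonality
  P6: EmailOpen <- BrandLoyalty -> AdSpend <- Seasonality
Condition 1 (no descendant of EmailOpen in the set): holds — descendants of EmailOpen are {AdSpend, CouponUse, PriceTier, Seasonality}; none are in {}.
Condition 2 (every backdoor path blocked by {}):
  P1: open — no interior node is in the conditioning set.
  P2: open — no interior node is in the conditioning set.
  P3: blocked at collider CouponUse (neither it nor any descendant is in the conditioning set).
  P4: blocked at collider CouponUse (neither it nor any descendant is in the conditioning set).
  P5: blocked at collider CouponUse (neither it nor any descendant is in the conditioning set).
  P6: blocked at collider AdSpend (neither it nor any descendant is in the conditioning set).
{} does not satisfy the backdoor criterion.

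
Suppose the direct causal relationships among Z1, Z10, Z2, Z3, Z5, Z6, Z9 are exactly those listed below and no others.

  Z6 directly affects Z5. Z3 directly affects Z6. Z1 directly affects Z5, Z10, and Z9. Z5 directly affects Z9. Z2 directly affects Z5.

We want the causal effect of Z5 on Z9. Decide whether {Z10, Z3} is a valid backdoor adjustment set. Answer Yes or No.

Backdoor paths from Z5 to Z9 (paths whose first edge points into Z5):
  P1: Z5 <- Z1 -> Z9
Condition 1 (no descendant of Z5 in the set): holds — descendants of Z5 are {Z9}; none are in {Z10, Z3}.
Condition 2 (every backdoor path blocked by {Z10, Z3}):
  P1: open — no interior node is in the conditioning set.
{Z10, Z3} does not satisfy the backdoor criterion.

No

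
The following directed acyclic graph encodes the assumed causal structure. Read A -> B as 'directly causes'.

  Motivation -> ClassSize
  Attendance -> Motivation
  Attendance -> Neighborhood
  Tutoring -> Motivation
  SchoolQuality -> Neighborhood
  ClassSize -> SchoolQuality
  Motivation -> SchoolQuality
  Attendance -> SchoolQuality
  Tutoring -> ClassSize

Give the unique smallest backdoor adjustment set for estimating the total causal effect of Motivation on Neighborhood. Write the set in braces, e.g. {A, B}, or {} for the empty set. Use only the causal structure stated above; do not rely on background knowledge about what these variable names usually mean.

Variables eligible for adjustment (non-descendants of Motivation, excluding Motivation and Neighborhood): {Attendance, Tutoring}.
Backdoor paths from Motivation to Neighborhood:
  P1: Motivation <- Attendance -> SchoolQuality -> Neighborhood
  P2: Motivation <- Attendance -> Neighborhood
  P3: Motivation <- Tutoring -> ClassSize -> SchoolQuality <- Attendance -> Neighborhood
  P4: Motivation <- Tutoring -> ClassSize -> SchoolQuality -> Neighborhood
The empty set is not sufficient: P1 (Motivation <- Attendance -> SchoolQuality -> Neighborhood) has no collider blocking it and no conditioned non-collider, so it is open.
Try {Attendance, Tutoring}:
  P1: blocked at fork node Attendance ∈ conditioning set.
  P2: blocked at fork node Attendance ∈ conditioning set.
  P3: blocked at fork node Tutoring ∈ conditioning set.
  P4: blocked at fork node Tutoring ∈ conditioning set.
{Attendance, Tutoring} contains no descendant of Motivation and blocks every backdoor path.
Every element of {Attendance, Tutoring} is needed (dropping Attendance leaves P1 open; dropping Tutoring leaves P4 open), so no proper subset is valid.
Among all size-2 subsets of the eligible variables, only {Attendance, Tutoring} blocks every backdoor path, so it is the unique smallest valid adjustment set.

{Attendance, Tutoring}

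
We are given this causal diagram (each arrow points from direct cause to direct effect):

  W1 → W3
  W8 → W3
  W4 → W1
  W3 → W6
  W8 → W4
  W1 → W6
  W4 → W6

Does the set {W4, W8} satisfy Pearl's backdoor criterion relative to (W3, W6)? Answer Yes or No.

No

Backdoor paths from W3 to W6 (paths whose first edge points into W3):
  P1: W3 <- W8 -> W4 -> W1 -> W6
  P2: W3 <- W8 -> W4 -> W6
  P3: W3 <- W1 <- W4 -> W6
  P4: W3 <- W1 -> W6
Condition 1 (no descendant of W3 in the set): holds — descendants of W3 are {W6}; none are in {W4, W8}.
Condition 2 (every backdoor path blocked by {W4, W8}):
  P1: blocked at fork node W8 ∈ conditioning set.
  P2: blocked at fork node W8 ∈ conditioning set.
  P3: blocked at fork node W4 ∈ conditioning set.
  P4: open — no interior node is in the conditioning set.
{W4, W8} does not satisfy the backdoor criterion.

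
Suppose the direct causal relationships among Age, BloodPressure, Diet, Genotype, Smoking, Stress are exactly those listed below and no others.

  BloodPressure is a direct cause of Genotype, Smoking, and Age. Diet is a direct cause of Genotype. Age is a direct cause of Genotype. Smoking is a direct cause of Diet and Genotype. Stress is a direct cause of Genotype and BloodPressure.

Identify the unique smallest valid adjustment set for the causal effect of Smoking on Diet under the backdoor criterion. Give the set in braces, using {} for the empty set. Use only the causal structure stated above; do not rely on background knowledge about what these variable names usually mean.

Variables eligible for adjustment (non-descendants of Smoking, excluding Smoking and Diet): {Age, BloodPressure, Stress}.
Backdoor paths from Smoking to Diet:
  P1: Smoking <- BloodPressure <- Stress -> Genotype <- Diet
  P2: Smoking <- BloodPressure -> Age -> Genotype <- Diet
  P3: Smoking <- BloodPressure -> Genotype <- Diet
Each backdoor path contains an unconditioned collider, so every path is already blocked with the empty conditioning set:
  P1: blocked at collider Genotype (neither it nor any descendant is in the conditioning set).
  P2: blocked at collider Genotype (neither it nor any descendant is in the conditioning set).
  P3: blocked at collider Genotype (neither it nor any descendant is in the conditioning set).
The empty set is therefore the unique smallest valid set.

{}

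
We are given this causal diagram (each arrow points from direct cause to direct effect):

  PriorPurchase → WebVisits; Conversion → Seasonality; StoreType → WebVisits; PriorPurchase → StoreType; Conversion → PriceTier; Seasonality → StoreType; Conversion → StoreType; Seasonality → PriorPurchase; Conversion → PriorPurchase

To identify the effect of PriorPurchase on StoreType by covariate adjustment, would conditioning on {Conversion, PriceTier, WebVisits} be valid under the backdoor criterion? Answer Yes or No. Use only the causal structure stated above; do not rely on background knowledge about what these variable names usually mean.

No

Backdoor paths from PriorPurchase to StoreType (paths whose first edge points into PriorPurchase):
  P1: PriorPurchase <- Conversion -> Seasonality -> StoreType
  P2: PriorPurchase <- Conversion -> StoreType
  P3: PriorPurchase <- Seasonality <- Conversion -> StoreType
  P4: PriorPurchase <- Seasonality -> StoreType
Condition 1 (no descendant of PriorPurchase in the set): FAILS — WebVisits is a descendant of PriorPurchase.
Condition 2 (every backdoor path blocked by {Conversion, PriceTier, WebVisits}):
  P1: blocked at fork node Conversion ∈ conditioning set.
  P2: blocked at fork node Conversion ∈ conditioning set.
  P3: blocked at fork node Conversion ∈ conditioning set.
  P4: open — no interior node is in the conditioning set.
{Conversion, PriceTier, WebVisits} does not satisfy the backdoor criterion.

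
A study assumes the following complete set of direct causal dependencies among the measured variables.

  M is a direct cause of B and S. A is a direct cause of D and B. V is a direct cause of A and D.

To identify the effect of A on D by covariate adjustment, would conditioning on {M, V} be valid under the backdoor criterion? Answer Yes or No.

Backdoor paths from A to D (paths whose first edge points into A):
  P1: A <- V -> D
Condition 1 (no descendant of A in the set): holds — descendants of A are {B, D}; none are in {M, V}.
Condition 2 (every backdoor path blocked by {M, V}):
  P1: blocked at fork node V ∈ conditioning set.
{M, V} satisfies the backdoor criterion.

Yes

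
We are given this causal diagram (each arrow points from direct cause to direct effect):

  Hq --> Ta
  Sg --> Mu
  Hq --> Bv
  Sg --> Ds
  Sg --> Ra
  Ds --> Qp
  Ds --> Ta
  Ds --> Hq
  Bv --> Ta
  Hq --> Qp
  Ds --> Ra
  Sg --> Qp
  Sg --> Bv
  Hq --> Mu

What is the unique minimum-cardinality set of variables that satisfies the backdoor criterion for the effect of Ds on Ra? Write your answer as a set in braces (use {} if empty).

Variables eligible for adjustment (non-descendants of Ds, excluding Ds and Ra): {Sg}.
Backdoor paths from Ds to Ra:
  P1: Ds <- Sg -> Ra
The empty set is not sufficient: P1 (Ds <- Sg -> Ra) has no collider blocking it and no conditioned non-collider, so it is open.
Try {Sg}:
  P1: blocked at fork node Sg ∈ conditioning set.
{Sg} contains no descendant of Ds and blocks every backdoor path.
{Sg} is the unique smallest valid adjustment set.

{Sg}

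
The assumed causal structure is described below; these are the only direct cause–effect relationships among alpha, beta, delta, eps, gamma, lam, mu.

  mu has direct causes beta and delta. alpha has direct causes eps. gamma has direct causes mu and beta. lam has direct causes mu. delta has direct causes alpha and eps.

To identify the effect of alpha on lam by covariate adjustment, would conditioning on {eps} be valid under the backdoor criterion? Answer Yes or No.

Backdoor paths from alpha to lam (paths whose first edge points into alpha):
  P1: alpha <- eps -> delta -> mu -> lam
Condition 1 (no descendant of alpha in the set): holds — descendants of alpha are {delta, gamma, lam, mu}; none are in {eps}.
Condition 2 (every backdoor path blocked by {eps}):
  P1: blocked at fork node eps ∈ conditioning set.
{eps} satisfies the backdoor criterion.

Yes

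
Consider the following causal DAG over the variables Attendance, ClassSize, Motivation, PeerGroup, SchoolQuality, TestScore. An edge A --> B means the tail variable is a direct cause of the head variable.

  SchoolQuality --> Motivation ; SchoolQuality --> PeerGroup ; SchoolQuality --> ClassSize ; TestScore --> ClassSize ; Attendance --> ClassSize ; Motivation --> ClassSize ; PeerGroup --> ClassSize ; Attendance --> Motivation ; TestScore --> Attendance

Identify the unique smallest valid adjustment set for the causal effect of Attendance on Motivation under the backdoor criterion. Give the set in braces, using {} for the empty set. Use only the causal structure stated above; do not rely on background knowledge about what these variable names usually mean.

Variables eligible for adjustment (non-descendants of Attendance, excluding Attendance and Motivation): {PeerGroup, SchoolQuality, TestScore}.
Backdoor paths from Attendance to Motivation:
  P1: Attendance <- TestScore -> ClassSize <- SchoolQuality -> Motivation
  P2: Attendance <- TestScore -> ClassSize <- PeerGroup <- SchoolQuality -> Motivation
  P3: Attendance <- TestScore -> ClassSize <- Motivation
Each backdoor path contains an unconditioned collider, so every path is already blocked with the empty conditioning set:
  P1: blocked at collider ClassSize (neither it nor any descendant is in the conditioning set).
  P2: blocked at collider ClassSize (neither it nor any descendant is in the conditioning set).
  P3: blocked at collider ClassSize (neither it nor any descendant is in the conditioning set).
The empty set is therefore the unique smallest valid set.

{}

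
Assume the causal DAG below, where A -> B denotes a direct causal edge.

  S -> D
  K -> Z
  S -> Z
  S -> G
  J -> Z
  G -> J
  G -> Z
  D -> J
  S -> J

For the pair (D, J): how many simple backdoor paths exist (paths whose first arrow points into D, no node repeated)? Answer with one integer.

A backdoor path from D to J is any simple undirected path whose first edge points into D (i.e. leaves D via a parent).
Parents of D: {S}.
Enumerating:
  P1: D <- S -> G -> J
  P2: D <- S -> G -> Z <- J
  P3: D <- S -> J
  P4: D <- S -> Z <- G -> J
  P5: D <- S -> Z <- J
That exhausts the simple backdoor paths. Count: 5.

5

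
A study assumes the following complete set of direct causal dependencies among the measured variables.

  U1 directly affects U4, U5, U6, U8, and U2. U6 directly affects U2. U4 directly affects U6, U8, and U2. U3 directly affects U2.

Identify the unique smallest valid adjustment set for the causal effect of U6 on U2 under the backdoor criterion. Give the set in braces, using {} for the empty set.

Variables eligible for adjustment (non-descendants of U6, excluding U6 and U2): {U1, U3, U4, U5, U8}.
Backdoor paths from U6 to U2:
  P1: U6 <- U1 -> U4 -> U2
  P2: U6 <- U1 -> U8 <- U4 -> U2
  P3: U6 <- U1 -> U2
  P4: U6 <- U4 <- U1 -> U2
  P5: U6 <- U4 -> U8 <- U1 -> U2
  P6: U6 <- U4 -> U2
The empty set is not sufficient: P1 (U6 <- U1 -> U4 -> U2) has no collider blocking it and no conditioned non-collider, so it is open.
Try {U1, U4}:
  P1: blocked at fork node U1 ∈ conditioning set.
  P2: blocked at fork node U1 ∈ conditioning set.
  P3: blocked at fork node U1 ∈ conditioning set.
  P4: blocked at chain node U4 ∈ conditioning set.
  P5: blocked at fork node U4 ∈ conditioning set.
  P6: blocked at fork node U4 ∈ conditioning set.
{U1, U4} contains no descendant of U6 and blocks every backdoor path.
Every element of {U1, U4} is needed (dropping U1 leaves P3 open; dropping U4 leaves P6 open), so no proper subset is valid.
Among all size-2 subsets of the eligible variables, only {U1, U4} blocks every backdoor path, so it is the unique smallest valid adjustment set.

{U1, U4}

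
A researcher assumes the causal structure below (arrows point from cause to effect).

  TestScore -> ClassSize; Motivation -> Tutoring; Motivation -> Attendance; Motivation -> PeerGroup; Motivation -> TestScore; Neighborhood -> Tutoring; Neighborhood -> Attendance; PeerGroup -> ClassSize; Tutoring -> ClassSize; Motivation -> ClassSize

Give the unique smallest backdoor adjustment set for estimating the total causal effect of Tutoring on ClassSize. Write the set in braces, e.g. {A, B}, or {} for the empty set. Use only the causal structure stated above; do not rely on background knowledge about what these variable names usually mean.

{Motivation}

Variables eligible for adjustment (non-descendants of Tutoring, excluding Tutoring and ClassSize): {Attendance, Motivation, Neighborhood, PeerGroup, TestScore}.
Backdoor paths from Tutoring to ClassSize:
  P1: Tutoring <- Neighborhood -> Attendance <- Motivation -> PeerGroup -> ClassSize
  P2: Tutoring <- Neighborhood -> Attendance <- Motivation -> TestScore -> ClassSize
  P3: Tutoring <- Neighborhood -> Attendance <- Motivation -> ClassSize
  P4: Tutoring <- Motivation -> PeerGroup -> ClassSize
  P5: Tutoring <- Motivation -> TestScore -> ClassSize
  P6: Tutoring <- Motivation -> ClassSize
The empty set is not sufficient: P4 (Tutoring <- Motivation -> PeerGroup -> ClassSize) has no collider blocking it and no conditioned non-collider, so it is open.
Try {Motivation}:
  P1: blocked at collider Attendance (neither it nor any descendant is in the conditioning set).
  P2: blocked at collider Attendance (neither it nor any descendant is in the conditioning set).
  P3: blocked at collider Attendance (neither it nor any descendant is in the conditioning set).
  P4: blocked at fork node Motivation ∈ conditioning set.
  P5: blocked at fork node Motivation ∈ conditioning set.
  P6: blocked at fork node Motivation ∈ conditioning set.
{Motivation} contains no descendant of Tutoring and blocks every backdoor path.
No other singleton works — e.g. {Neighborhood} leaves P4 open — so {Motivation} is the unique smallest valid adjustment set.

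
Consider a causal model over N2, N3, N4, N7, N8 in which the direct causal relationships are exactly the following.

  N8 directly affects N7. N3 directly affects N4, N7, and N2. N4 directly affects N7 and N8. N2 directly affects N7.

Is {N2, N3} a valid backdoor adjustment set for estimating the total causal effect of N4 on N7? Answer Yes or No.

Backdoor paths from N4 to N7 (paths whose first edge points into N4):
  P1: N4 <- N3 -> N2 -> N7
  P2: N4 <- N3 -> N7
Condition 1 (no descendant of N4 in the set): holds — descendants of N4 are {N7, N8}; none are in {N2, N3}.
Condition 2 (every backdoor path blocked by {N2, N3}):
  P1: blocked at fork node N3 ∈ conditioning set.
  P2: blocked at fork node N3 ∈ conditioning set.
{N2, N3} satisfies the backdoor criterion.

Yes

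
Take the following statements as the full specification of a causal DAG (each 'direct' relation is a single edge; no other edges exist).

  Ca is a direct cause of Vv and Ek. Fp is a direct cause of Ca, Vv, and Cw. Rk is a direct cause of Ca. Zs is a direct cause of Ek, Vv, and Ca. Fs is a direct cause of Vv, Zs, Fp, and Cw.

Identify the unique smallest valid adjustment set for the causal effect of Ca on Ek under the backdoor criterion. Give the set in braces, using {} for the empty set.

Variables eligible for adjustment (non-descendants of Ca, excluding Ca and Ek): {Cw, Fp, Fs, Rk, Zs}.
Backdoor paths from Ca to Ek:
  P1: Ca <- Fp <- Fs -> Zs -> Ek
  P2: Ca <- Fp <- Fs -> Vv <- Zs -> Ek
  P3: Ca <- Fp -> Cw <- Fs -> Zs -> Ek
  P4: Ca <- Fp -> Cw <- Fs -> Vv <- Zs -> Ek
  P5: Ca <- Fp -> Vv <- Fs -> Zs -> Ek
  P6: Ca <- Fp -> Vv <- Zs -> Ek
  P7: Ca <- Zs -> Ek
The empty set is not sufficient: P1 (Ca <- Fp <- Fs -> Zs -> Ek) has no collider blocking it and no conditioned non-collider, so it is open.
Try {Zs}:
  P1: blocked at chain node Zs ∈ conditioning set.
  P2: blocked at collider Vv (neither it nor any descendant is in the conditioning set).
  P3: blocked at collider Cw (neither it nor any descendant is in the conditioning set).
  P4: blocked at collider Cw (neither it nor any descendant is in the conditioning set).
  P5: blocked at collider Vv (neither it nor any descendant is in the conditioning set).
  P6: blocked at collider Vv (neither it nor any descendant is in the conditioning set).
  P7: blocked at fork node Zs ∈ conditioning set.
{Zs} contains no descendant of Ca and blocks every backdoor path.
No other singleton works — e.g. {Fs} leaves P7 open — so {Zs} is the unique smallest valid adjustment set.

{Zs}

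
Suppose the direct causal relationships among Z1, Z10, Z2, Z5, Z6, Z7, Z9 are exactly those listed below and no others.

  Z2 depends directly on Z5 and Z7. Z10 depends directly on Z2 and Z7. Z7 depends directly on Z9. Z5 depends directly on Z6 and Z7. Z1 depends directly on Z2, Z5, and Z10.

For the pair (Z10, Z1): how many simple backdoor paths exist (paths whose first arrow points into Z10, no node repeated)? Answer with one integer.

A backdoor path from Z10 to Z1 is any simple undirected path whose first edge points into Z10 (i.e. leaves Z10 via a parent).
Parents of Z10: {Z2, Z7}.
Enumerating:
  P1: Z10 <- Z7 -> Z5 -> Z2 -> Z1
  P2: Z10 <- Z7 -> Z5 -> Z1
  P3: Z10 <- Z7 -> Z2 <- Z5 -> Z1
  P4: Z10 <- Z7 -> Z2 -> Z1
  P5: Z10 <- Z2 <- Z7 -> Z5 -> Z1
  P6: Z10 <- Z2 <- Z5 -> Z1
  P7: Z10 <- Z2 -> Z1
That exhausts the simple backdoor paths. Count: 7.

7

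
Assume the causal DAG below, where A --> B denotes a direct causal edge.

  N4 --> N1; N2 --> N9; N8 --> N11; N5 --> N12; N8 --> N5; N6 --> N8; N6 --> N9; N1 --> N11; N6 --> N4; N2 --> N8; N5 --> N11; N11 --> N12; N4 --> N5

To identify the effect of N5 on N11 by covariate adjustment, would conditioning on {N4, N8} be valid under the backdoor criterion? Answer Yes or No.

Backdoor paths from N5 to N11 (paths whose first edge points into N5):
  P1: N5 <- N8 <- N2 -> N9 <- N6 -> N4 -> N1 -> N11
  P2: N5 <- N8 <- N6 -> N4 -> N1 -> N11
  P3: N5 <- N8 -> N11
  P4: N5 <- N4 <- N6 -> N8 -> N11
  P5: N5 <- N4 <- N6 -> N9 <- N2 -> N8 -> N11
  P6: N5 <- N4 -> N1 -> N11
Condition 1 (no descendant of N5 in the set): holds — descendants of N5 are {N11, N12}; none are in {N4, N8}.
Condition 2 (every backdoor path blocked by {N4, N8}):
  P1: blocked at chain node N8 ∈ conditioning set.
  P2: blocked at chain node N8 ∈ conditioning set.
  P3: blocked at fork node N8 ∈ conditioning set.
  P4: blocked at chain node N4 ∈ conditioning set.
  P5: blocked at chain node N4 ∈ conditioning set.
  P6: blocked at fork node N4 ∈ conditioning set.
{N4, N8} satisfies the backdoor criterion.

Yes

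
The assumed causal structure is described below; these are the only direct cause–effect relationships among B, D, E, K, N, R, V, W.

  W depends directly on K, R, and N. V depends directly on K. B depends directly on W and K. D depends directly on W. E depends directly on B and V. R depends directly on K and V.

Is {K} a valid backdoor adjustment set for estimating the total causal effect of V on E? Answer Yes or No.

Yes

Backdoor paths from V to E (paths whose first edge points into V):
  P1: V <- K -> R -> W -> B -> E
  P2: V <- K -> W -> B -> E
  P3: V <- K -> B -> E
Condition 1 (no descendant of V in the set): holds — descendants of V are {B, D, E, R, W}; none are in {K}.
Condition 2 (every backdoor path blocked by {K}):
  P1: blocked at fork node K ∈ conditioning set.
  P2: blocked at fork node K ∈ conditioning set.
  P3: blocked at fork node K ∈ conditioning set.
{K} satisfies the backdoor criterion.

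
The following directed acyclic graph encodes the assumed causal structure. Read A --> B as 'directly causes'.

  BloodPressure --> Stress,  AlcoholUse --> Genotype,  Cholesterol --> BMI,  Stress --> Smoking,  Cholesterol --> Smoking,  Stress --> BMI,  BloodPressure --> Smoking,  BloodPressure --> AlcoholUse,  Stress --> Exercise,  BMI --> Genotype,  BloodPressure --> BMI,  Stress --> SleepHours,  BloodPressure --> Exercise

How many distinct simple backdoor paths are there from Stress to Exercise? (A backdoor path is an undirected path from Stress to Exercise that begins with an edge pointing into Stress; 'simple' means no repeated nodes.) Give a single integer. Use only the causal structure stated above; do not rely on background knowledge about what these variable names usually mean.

A backdoor path from Stress to Exercise is any simple undirected path whose first edge points into Stress (i.e. leaves Stress via a parent).
Parents of Stress: {BloodPressure}.
Enumerating:
  P1: Stress <- BloodPressure -> Exercise
That exhausts the simple backdoor paths. Count: 1.

1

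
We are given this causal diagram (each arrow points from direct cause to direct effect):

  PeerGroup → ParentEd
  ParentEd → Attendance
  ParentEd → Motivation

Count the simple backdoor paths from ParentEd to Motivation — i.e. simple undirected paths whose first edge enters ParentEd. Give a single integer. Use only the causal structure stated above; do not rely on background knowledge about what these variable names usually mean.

0

A backdoor path from ParentEd to Motivation is any simple undirected path whose first edge points into ParentEd (i.e. leaves ParentEd via a parent).
Parents of ParentEd: {PeerGroup}.
No simple path from any parent of ParentEd reaches Motivation without revisiting ParentEd, so there are no backdoor paths.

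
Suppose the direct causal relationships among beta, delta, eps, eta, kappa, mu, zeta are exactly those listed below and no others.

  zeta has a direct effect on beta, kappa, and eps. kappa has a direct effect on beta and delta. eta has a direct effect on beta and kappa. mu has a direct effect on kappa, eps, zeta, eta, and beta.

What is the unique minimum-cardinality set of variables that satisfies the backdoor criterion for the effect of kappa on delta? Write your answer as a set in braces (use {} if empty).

{}

Variables eligible for adjustment (non-descendants of kappa, excluding kappa and delta): {eps, eta, mu, zeta}.
Backdoor paths from kappa to delta:
  (none)
With no backdoor paths the empty set already satisfies the criterion, and it is trivially minimal.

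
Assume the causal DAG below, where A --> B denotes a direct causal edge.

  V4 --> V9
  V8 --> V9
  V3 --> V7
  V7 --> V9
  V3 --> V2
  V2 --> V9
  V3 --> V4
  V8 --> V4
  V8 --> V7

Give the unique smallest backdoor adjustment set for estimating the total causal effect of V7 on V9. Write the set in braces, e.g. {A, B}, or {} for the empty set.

{V3, V8}

Variables eligible for adjustment (non-descendants of V7, excluding V7 and V9): {V2, V3, V4, V8}.
Backdoor paths from V7 to V9:
  P1: V7 <- V3 -> V4 <- V8 -> V9
  P2: V7 <- V3 -> V4 -> V9
  P3: V7 <- V3 -> V2 -> V9
  P4: V7 <- V8 -> V4 <- V3 -> V2 -> V9
  P5: V7 <- V8 -> V4 -> V9
  P6: V7 <- V8 -> V9
The empty set is not sufficient: P2 (V7 <- V3 -> V4 -> V9) has no collider blocking it and no conditioned non-collider, so it is open.
Try {V3, V8}:
  P1: blocked at fork node V3 ∈ conditioning set.
  P2: blocked at fork node V3 ∈ conditioning set.
  P3: blocked at fork node V3 ∈ conditioning set.
  P4: blocked at fork node V8 ∈ conditioning set.
  P5: blocked at fork node V8 ∈ conditioning set.
  P6: blocked at fork node V8 ∈ conditioning set.
{V3, V8} contains no descendant of V7 and blocks every backdoor path.
Every element of {V3, V8} is needed (dropping V3 leaves P2 open; dropping V8 leaves P5 open), so no proper subset is valid.
Among all size-2 subsets of the eligible variables, only {V3, V8} blocks every backdoor path, so it is the unique smallest valid adjustment set.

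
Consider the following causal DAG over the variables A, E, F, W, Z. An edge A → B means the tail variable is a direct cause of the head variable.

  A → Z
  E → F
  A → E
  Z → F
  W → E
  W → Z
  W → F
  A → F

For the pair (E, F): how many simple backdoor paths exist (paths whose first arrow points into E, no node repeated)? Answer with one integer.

6

A backdoor path from E to F is any simple undirected path whose first edge points into E (i.e. leaves E via a parent).
Parents of E: {A, W}.
Enumerating:
  P1: E <- A -> Z <- W -> F
  P2: E <- A -> Z -> F
  P3: E <- A -> F
  P4: E <- W -> Z <- A -> F
  P5: E <- W -> Z -> F
  P6: E <- W -> F
That exhausts the simple backdoor paths. Count: 6.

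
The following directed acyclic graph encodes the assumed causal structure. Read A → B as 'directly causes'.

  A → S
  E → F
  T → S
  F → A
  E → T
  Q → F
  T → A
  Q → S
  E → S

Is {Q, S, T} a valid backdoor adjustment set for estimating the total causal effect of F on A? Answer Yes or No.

No

Backdoor paths from F to A (paths whose first edge points into F):
  P1: F <- E -> T -> A
  P2: F <- E -> T -> S <- A
  P3: F <- E -> S <- T -> A
  P4: F <- E -> S <- A
  P5: F <- Q -> S <- E -> T -> A
  P6: F <- Q -> S <- T -> A
  P7: F <- Q -> S <- A
Condition 1 (no descendant of F in the set): FAILS — S is a descendant of F.
Condition 2 (every backdoor path blocked by {Q, S, T}):
  P1: blocked at chain node T ∈ conditioning set.
  P2: blocked at chain node T ∈ conditioning set.
  P3: blocked at fork node T ∈ conditioning set.
  P4: open — collider(s) S are conditioned on (or have a conditioned descendant) and no non-collider on the path is in the set.
  P5: blocked at fork node Q ∈ conditioning set.
  P6: blocked at fork node Q ∈ conditioning set.
  P7: blocked at fork node Q ∈ conditioning set.
{Q, S, T} does not satisfy the backdoor criterion.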